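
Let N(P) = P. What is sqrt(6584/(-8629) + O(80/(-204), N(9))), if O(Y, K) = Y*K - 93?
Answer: I*sqrt(2093619659081)/146693 ≈ 9.8637*I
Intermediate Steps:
O(Y, K) = -93 + K*Y (O(Y, K) = K*Y - 93 = -93 + K*Y)
sqrt(6584/(-8629) + O(80/(-204), N(9))) = sqrt(6584/(-8629) + (-93 + 9*(80/(-204)))) = sqrt(6584*(-1/8629) + (-93 + 9*(80*(-1/204)))) = sqrt(-6584/8629 + (-93 + 9*(-20/51))) = sqrt(-6584/8629 + (-93 - 60/17)) = sqrt(-6584/8629 - 1641/17) = sqrt(-14272117/146693) = I*sqrt(2093619659081)/146693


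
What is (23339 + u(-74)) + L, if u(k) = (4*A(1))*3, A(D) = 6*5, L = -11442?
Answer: 12257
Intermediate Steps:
A(D) = 30
u(k) = 360 (u(k) = (4*30)*3 = 120*3 = 360)
(23339 + u(-74)) + L = (23339 + 360) - 11442 = 23699 - 11442 = 12257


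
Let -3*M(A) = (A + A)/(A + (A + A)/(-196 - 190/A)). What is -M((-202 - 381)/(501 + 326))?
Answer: 21431/33021 ≈ 0.64901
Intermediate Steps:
M(A) = -2*A/(3*(A + 2*A/(-196 - 190/A))) (M(A) = -(A + A)/(3*(A + (A + A)/(-196 - 190/A))) = -2*A/(3*(A + (2*A)/(-196 - 190/A))) = -2*A/(3*(A + 2*A/(-196 - 190/A))))
-M((-202 - 381)/(501 + 326)) = -2*(-95 - 98*(-202 - 381)/(501 + 326))/(3*(95 + 97*((-202 - 381)/(501 + 326)))) = -2*(-95 - (-57134)/827)/(3*(95 + 97*(-583/827))) = -2*(-95 - (-57134)/827)/(3*(95 + 97*(-583*1/827))) = -2*(-95 - 98*(-583/827))/(3*(95 + 97*(-583/827))) = -2*(-95 + 57134/827)/(3*(95 - 56551/827)) = -2*(-21431)/(3*22014/827*827) = -2*827*(-21431)/(3*22014*827) = -1*(-21431/33021) = 21431/33021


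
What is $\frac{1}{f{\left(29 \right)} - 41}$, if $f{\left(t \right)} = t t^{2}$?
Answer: $\frac{1}{24348} \approx 4.1071 \cdot 10^{-5}$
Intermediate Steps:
$f{\left(t \right)} = t^{3}$
$\frac{1}{f{\left(29 \right)} - 41} = \frac{1}{29^{3} - 41} = \frac{1}{24389 - 41} = \frac{1}{24348}$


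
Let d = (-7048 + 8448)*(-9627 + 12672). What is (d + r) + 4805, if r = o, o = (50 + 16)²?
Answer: 4272161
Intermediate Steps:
d = 4263000 (d = 1400*3045 = 4263000)
o = 4356 (o = 66² = 4356)
r = 4356
(d + r) + 4805 = (4263000 + 4356) + 4805 = 4267356 + 4805 = 4272161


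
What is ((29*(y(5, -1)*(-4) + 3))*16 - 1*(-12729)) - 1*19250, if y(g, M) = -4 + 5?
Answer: -6985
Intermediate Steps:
y(g, M) = 1
((29*(y(5, -1)*(-4) + 3))*16 - 1*(-12729)) - 1*19250 = ((29*(1*(-4) + 3))*16 - 1*(-12729)) - 1*19250 = ((29*(-4 + 3))*16 + 12729) - 19250 = ((29*(-1))*16 + 12729) - 19250 = (-29*16 + 12729) - 19250 = (-464 + 12729) - 19250 = 12265 - 19250 = -6985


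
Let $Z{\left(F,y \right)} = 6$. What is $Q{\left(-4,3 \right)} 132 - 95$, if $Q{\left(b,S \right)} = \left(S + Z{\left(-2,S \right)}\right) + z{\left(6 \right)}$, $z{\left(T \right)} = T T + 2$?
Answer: $6109$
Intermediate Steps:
$z{\left(T \right)} = 2 + T^{2}$ ($z{\left(T \right)} = T^{2} + 2 = 2 + T^{2}$)
$Q{\left(b,S \right)} = 44 + S$ ($Q{\left(b,S \right)} = \left(S + 6\right) + \left(2 + 6^{2}\right) = \left(6 + S\right) + \left(2 + 36\right) = \left(6 + S\right) + 38 = 44 + S$)
$Q{\left(-4,3 \right)} 132 - 95 = \left(44 + 3\right) 132 - 95 = 47 \cdot 132 - 95 = 6204 - 95 = 6109$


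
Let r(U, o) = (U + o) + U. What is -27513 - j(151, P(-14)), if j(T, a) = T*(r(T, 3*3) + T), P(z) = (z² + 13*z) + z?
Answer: -97275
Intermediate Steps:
r(U, o) = o + 2*U
P(z) = z² + 14*z
j(T, a) = T*(9 + 3*T) (j(T, a) = T*((3*3 + 2*T) + T) = T*((9 + 2*T) + T) = T*(9 + 3*T))
-27513 - j(151, P(-14)) = -27513 - 3*151*(3 + 151) = -27513 - 3*151*154 = -27513 - 1*69762 = -27513 - 69762 = -97275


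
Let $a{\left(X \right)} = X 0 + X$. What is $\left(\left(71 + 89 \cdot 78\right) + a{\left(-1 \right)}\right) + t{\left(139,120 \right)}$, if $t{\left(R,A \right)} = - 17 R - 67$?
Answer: $4582$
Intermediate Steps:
$t{\left(R,A \right)} = -67 - 17 R$
$a{\left(X \right)} = X$ ($a{\left(X \right)} = 0 + X = X$)
$\left(\left(71 + 89 \cdot 78\right) + a{\left(-1 \right)}\right) + t{\left(139,120 \right)} = \left(\left(71 + 89 \cdot 78\right) - 1\right) - 2430 = \left(\left(71 + 6942\right) - 1\right) - 2430 = \left(7013 - 1\right) - 2430 = 7012 - 2430 = 4582$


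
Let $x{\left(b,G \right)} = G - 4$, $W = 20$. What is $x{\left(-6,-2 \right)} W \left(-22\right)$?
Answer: $2640$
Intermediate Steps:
$x{\left(b,G \right)} = -4 + G$
$x{\left(-6,-2 \right)} W \left(-22\right) = \left(-4 - 2\right) 20 \left(-22\right) = \left(-6\right) 20 \left(-22\right) = \left(-120\right) \left(-22\right) = 2640$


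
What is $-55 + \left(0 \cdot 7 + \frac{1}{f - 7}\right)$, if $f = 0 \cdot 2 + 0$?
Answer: $- \frac{386}{7} \approx -55.143$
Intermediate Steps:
$f = 0$ ($f = 0 + 0 = 0$)
$-55 + \left(0 \cdot 7 + \frac{1}{f - 7}\right) = -55 + \left(0 \cdot 7 + \frac{1}{0 - 7}\right) = -55 + \left(0 + \frac{1}{-7}\right) = -55 + \left(0 - \frac{1}{7}\right) = -55 - \frac{1}{7} = - \frac{386}{7}$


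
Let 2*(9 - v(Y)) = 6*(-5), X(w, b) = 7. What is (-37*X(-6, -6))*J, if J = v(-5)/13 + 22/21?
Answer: -29230/39 ≈ -749.49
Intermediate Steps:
v(Y) = 24 (v(Y) = 9 - 3*(-5) = 9 - ½*(-30) = 9 + 15 = 24)
J = 790/273 (J = 24/13 + 22/21 = 790/273 ≈ 2.8938)
(-37*X(-6, -6))*J = -37*7*(790/273) = -259*790/273 = -29230/39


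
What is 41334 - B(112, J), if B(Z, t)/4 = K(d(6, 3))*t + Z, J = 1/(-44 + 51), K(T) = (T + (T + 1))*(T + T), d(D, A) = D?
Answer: 285578/7 ≈ 40797.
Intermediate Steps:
K(T) = 2*T*(1 + 2*T) (K(T) = (T + (1 + T))*(2*T) = (1 + 2*T)*(2*T) = 2*T*(1 + 2*T))
J = 1/7 ≈ 0.14286
B(Z, t) = 4*Z + 624*t (B(Z, t) = 4*((2*6*(1 + 2*6))*t + Z) = 4*((2*6*(1 + 12))*t + Z) = 4*((2*6*13)*t + Z) = 4*(156*t + Z) = 4*(Z + 156*t) = 4*Z + 624*t)
41334 - B(112, J) = 41334 - (4*112 + 624*(1/7)) = 41334 - (448 + 624/7) = 41334 - 1*3760/7 = 41334 - 3760/7 = 285578/7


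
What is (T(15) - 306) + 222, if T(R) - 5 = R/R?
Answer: -78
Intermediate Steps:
T(R) = 6 (T(R) = 5 + R/R = 5 + 1 = 6)
(T(15) - 306) + 222 = (6 - 306) + 222 = -300 + 222 = -78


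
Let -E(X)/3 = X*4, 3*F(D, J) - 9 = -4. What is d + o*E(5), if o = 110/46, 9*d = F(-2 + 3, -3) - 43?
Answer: -91952/621 ≈ -148.07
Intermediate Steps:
F(D, J) = 5/3 (F(D, J) = 3 + (⅓)*(-4) = 3 - 4/3 = 5/3)
d = -124/27 (d = (5/3 - 43)/9 = (⅑)*(-124/3) = -124/27 ≈ -4.5926)
o = 55/23 (o = 110*(1/46) = 55/23 ≈ 2.3913)
E(X) = -12*X (E(X) = -3*X*4 = -12*X)
d + o*E(5) = -124/27 + 55*(-12*5)/23 = -124/27 + (55/23)*(-60) = -124/27 - 3300/23 = -91952/621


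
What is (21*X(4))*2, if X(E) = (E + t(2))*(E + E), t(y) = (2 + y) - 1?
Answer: 2352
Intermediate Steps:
t(y) = 1 + y
X(E) = 2*E*(3 + E) (X(E) = (E + (1 + 2))*(E + E) = (E + 3)*(2*E) = (3 + E)*(2*E) = 2*E*(3 + E))
(21*X(4))*2 = (21*(2*4*(3 + 4)))*2 = (21*(2*4*7))*2 = (21*56)*2 = 1176*2 = 2352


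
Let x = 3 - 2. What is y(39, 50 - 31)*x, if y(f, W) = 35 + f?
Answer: 74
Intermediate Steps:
x = 1
y(39, 50 - 31)*x = (35 + 39)*1 = 74*1 = 74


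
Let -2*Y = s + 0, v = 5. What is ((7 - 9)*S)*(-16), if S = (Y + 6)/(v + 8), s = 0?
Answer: 192/13 ≈ 14.769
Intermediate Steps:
Y = 0 (Y = -(0 + 0)/2 = -1/2*0 = 0)
S = 6/13 (S = (0 + 6)/(5 + 8) = 6/13 ≈ 0.46154)
((7 - 9)*S)*(-16) = ((7 - 9)*(6/13))*(-16) = -2*6/13*(-16) = -12/13*(-16) = 192/13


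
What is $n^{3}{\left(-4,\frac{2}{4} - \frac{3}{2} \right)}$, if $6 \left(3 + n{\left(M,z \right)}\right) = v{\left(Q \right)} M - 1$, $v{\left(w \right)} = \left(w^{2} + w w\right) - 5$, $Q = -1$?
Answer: $- \frac{343}{216} \approx -1.588$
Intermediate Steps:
$v{\left(w \right)} = -5 + 2 w^{2}$ ($v{\left(w \right)} = \left(w^{2} + w^{2}\right) - 5 = 2 w^{2} - 5 = -5 + 2 w^{2}$)
$n{\left(M,z \right)} = - \frac{19}{6} - \frac{M}{2}$ ($n{\left(M,z \right)} = -3 + \frac{\left(-5 + 2 \left(-1\right)^{2}\right) M - 1}{6} = -3 + \frac{\left(-5 + 2 \cdot 1\right) M - 1}{6} = -3 + \frac{\left(-5 + 2\right) M - 1}{6} = -3 + \frac{- 3 M - 1}{6} = -3 + \frac{-1 - 3 M}{6} = -3 - \left(\frac{1}{6} + \frac{M}{2}\right) = - \frac{19}{6} - \frac{M}{2}$)
$n^{3}{\left(-4,\frac{2}{4} - \frac{3}{2} \right)} = \left(- \frac{19}{6} - -2\right)^{3} = \left(- \frac{19}{6} + 2\right)^{3} = \left(- \frac{7}{6}\right)^{3} = - \frac{343}{216}$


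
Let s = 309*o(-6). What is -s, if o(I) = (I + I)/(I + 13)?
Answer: 3708/7 ≈ 529.71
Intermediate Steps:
o(I) = 2*I/(13 + I) (o(I) = (2*I)/(13 + I) = 2*I/(13 + I))
s = -3708/7 (s = 309*(2*(-6)/(13 - 6)) = 309*(2*(-6)/7) = 309*(2*(-6)*(⅐)) = 309*(-12/7) = -3708/7 ≈ -529.71)
-s = -1*(-3708/7) = 3708/7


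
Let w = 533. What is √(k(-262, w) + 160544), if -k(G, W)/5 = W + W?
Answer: 3*√17246 ≈ 393.97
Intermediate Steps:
k(G, W) = -10*W (k(G, W) = -5*(W + W) = -10*W)
√(k(-262, w) + 160544) = √(-10*533 + 160544) = √(-5330 + 160544) = √155214 = 3*√17246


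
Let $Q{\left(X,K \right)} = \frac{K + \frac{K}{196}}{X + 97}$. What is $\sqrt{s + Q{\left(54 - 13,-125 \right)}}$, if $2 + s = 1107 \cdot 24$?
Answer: $\frac{\sqrt{99157490934}}{1932} \approx 162.99$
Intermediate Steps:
$Q{\left(X,K \right)} = \frac{197 K}{196 \left(97 + X\right)}$ ($Q{\left(X,K \right)} = \frac{K + K \frac{1}{196}}{97 + X} = \frac{K + \frac{K}{196}}{97 + X} = \frac{\frac{197}{196} K}{97 + X} = \frac{197 K}{196 \left(97 + X\right)}$)
$s = 26566$ ($s = -2 + 1107 \cdot 24 = -2 + 26568 = 26566$)
$\sqrt{s + Q{\left(54 - 13,-125 \right)}} = \sqrt{26566 + \frac{197}{196} \left(-125\right) \frac{1}{97 + \left(54 - 13\right)}} = \sqrt{26566 + \frac{197}{196} \left(-125\right) \frac{1}{97 + 41}} = \sqrt{26566 + \frac{197}{196} \left(-125\right) \frac{1}{138}} = \sqrt{26566 - \frac{24625}{27048}} = \sqrt{\frac{718532543}{27048}} = \frac{\sqrt{99157490934}}{1932}$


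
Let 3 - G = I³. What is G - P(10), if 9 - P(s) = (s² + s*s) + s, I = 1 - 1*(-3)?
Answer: 140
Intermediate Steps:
I = 4 (I = 1 + 3 = 4)
P(s) = 9 - s - 2*s² (P(s) = 9 - ((s² + s*s) + s) = 9 - ((s² + s²) + s) = 9 - (2*s² + s) = 9 - (s + 2*s²) = 9 + (-s - 2*s²) = 9 - s - 2*s²)
G = -61 (G = 3 - 1*4³ = 3 - 1*64 = 3 - 64 = -61)
G - P(10) = -61 - (9 - 1*10 - 2*10²) = -61 - (9 - 10 - 2*100) = -61 - (9 - 10 - 200) = -61 - 1*(-201) = -61 + 201 = 140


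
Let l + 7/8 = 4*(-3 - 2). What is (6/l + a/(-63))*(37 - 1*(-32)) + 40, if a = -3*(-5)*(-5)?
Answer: 119601/1169 ≈ 102.31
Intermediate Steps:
l = -167/8 (l = -7/8 + 4*(-3 - 2) = -7/8 + 4*(-5) = -7/8 - 20 = -167/8 ≈ -20.875)
a = -75 (a = 15*(-5) = -75)
(6/l + a/(-63))*(37 - 1*(-32)) + 40 = (6/(-167/8) - 75/(-63))*(37 - 1*(-32)) + 40 = (6*(-8/167) - 75*(-1/63))*(37 + 32) + 40 = (-48/167 + 25/21)*69 + 40 = (3167/3507)*69 + 40 = 72841/1169 + 40 = 119601/1169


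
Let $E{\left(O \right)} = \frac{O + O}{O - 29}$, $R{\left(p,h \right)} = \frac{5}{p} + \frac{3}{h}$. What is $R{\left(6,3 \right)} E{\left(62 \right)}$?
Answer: $\frac{62}{9} \approx 6.8889$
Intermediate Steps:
$R{\left(p,h \right)} = \frac{3}{h} + \frac{5}{p}$
$E{\left(O \right)} = \frac{2 O}{-29 + O}$
$R{\left(6,3 \right)} E{\left(62 \right)} = \left(\frac{3}{3} + \frac{5}{6}\right) 2 \cdot 62 \frac{1}{-29 + 62} = \left(3 \cdot \frac{1}{3} + 5 \cdot \frac{1}{6}\right) 2 \cdot 62 \cdot \frac{1}{33} = \left(1 + \frac{5}{6}\right) 2 \cdot 62 \cdot \frac{1}{33} = \frac{11}{6} \cdot \frac{124}{33} = \frac{62}{9}$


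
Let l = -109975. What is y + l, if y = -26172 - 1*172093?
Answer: -308240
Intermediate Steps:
y = -198265 (y = -26172 - 172093 = -198265)
y + l = -198265 - 109975 = -308240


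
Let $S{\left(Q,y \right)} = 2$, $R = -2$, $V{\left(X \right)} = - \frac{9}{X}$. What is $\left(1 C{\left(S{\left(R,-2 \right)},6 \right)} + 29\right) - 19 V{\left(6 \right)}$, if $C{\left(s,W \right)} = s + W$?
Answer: $\frac{131}{2} \approx 65.5$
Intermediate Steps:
$C{\left(s,W \right)} = W + s$
$\left(1 C{\left(S{\left(R,-2 \right)},6 \right)} + 29\right) - 19 V{\left(6 \right)} = \left(1 \left(6 + 2\right) + 29\right) - 19 \left(- \frac{9}{6}\right) = \left(1 \cdot 8 + 29\right) - 19 \left(\left(-9\right) \frac{1}{6}\right) = \left(8 + 29\right) - 19 \left(- \frac{3}{2}\right) = 37 - - \frac{57}{2} = 37 + \frac{57}{2} = \frac{131}{2}$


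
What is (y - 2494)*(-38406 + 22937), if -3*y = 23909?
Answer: 485587379/3 ≈ 1.6186e+8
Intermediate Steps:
y = -23909/3 (y = -1/3*23909 = -23909/3 ≈ -7969.7)
(y - 2494)*(-38406 + 22937) = (-23909/3 - 2494)*(-38406 + 22937) = -31391/3*(-15469) = 485587379/3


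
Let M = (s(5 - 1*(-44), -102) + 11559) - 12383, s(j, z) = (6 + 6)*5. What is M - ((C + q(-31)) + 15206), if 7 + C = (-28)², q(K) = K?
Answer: -16716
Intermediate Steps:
C = 777 (C = -7 + (-28)² = -7 + 784 = 777)
s(j, z) = 60 (s(j, z) = 12*5 = 60)
M = -764 (M = (60 + 11559) - 12383 = 11619 - 12383 = -764)
M - ((C + q(-31)) + 15206) = -764 - ((777 - 31) + 15206) = -764 - (746 + 15206) = -764 - 1*15952 = -764 - 15952 = -16716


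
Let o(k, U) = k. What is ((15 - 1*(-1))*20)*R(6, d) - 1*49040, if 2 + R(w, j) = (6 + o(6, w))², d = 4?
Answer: -3600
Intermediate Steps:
R(w, j) = 142 (R(w, j) = -2 + (6 + 6)² = -2 + 12² = -2 + 144 = 142)
((15 - 1*(-1))*20)*R(6, d) - 1*49040 = ((15 - 1*(-1))*20)*142 - 1*49040 = ((15 + 1)*20)*142 - 49040 = (16*20)*142 - 49040 = 320*142 - 49040 = 45440 - 49040 = -3600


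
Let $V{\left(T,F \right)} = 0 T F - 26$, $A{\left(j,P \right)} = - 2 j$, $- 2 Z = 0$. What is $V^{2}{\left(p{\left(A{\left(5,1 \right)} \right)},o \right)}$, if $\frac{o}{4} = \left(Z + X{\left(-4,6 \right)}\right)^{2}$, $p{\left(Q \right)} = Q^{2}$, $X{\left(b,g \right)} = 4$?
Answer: $676$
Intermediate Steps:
$Z = 0$ ($Z = \left(- \frac{1}{2}\right) 0 = 0$)
$o = 64$ ($o = 4 \left(0 + 4\right)^{2} = 4 \cdot 4^{2} = 4 \cdot 16 = 64$)
$V{\left(T,F \right)} = -26$ ($V{\left(T,F \right)} = 0 F - 26 = 0 - 26 = -26$)
$V^{2}{\left(p{\left(A{\left(5,1 \right)} \right)},o \right)} = \left(-26\right)^{2} = 676$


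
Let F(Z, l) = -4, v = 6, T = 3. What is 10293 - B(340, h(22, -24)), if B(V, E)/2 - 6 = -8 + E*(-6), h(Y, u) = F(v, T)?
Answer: 10249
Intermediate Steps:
h(Y, u) = -4
B(V, E) = -4 - 12*E (B(V, E) = 12 + 2*(-8 + E*(-6)) = 12 + 2*(-8 - 6*E) = 12 + (-16 - 12*E) = -4 - 12*E)
10293 - B(340, h(22, -24)) = 10293 - (-4 - 12*(-4)) = 10293 - (-4 + 48) = 10293 - 1*44 = 10293 - 44 = 10249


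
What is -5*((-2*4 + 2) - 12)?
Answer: 90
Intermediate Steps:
-5*((-2*4 + 2) - 12) = -5*((-8 + 2) - 12) = -5*(-6 - 12) = -5*(-18) = 90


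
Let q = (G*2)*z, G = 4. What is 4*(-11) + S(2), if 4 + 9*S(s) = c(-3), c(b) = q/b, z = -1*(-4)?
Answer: -1232/27 ≈ -45.630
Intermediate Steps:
z = 4
q = 32 (q = (4*2)*4 = 8*4 = 32)
c(b) = 32/b
S(s) = -44/27 (S(s) = -4/9 + (32/(-3))/9 = -4/9 + (32*(-1/3))/9 = -4/9 + (1/9)*(-32/3) = -4/9 - 32/27 = -44/27)
4*(-11) + S(2) = 4*(-11) - 44/27 = -44 - 44/27 = -1232/27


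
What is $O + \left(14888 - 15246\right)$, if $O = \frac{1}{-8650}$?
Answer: $- \frac{3096701}{8650} \approx -358.0$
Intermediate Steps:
$O = - \frac{1}{8650} \approx -0.00011561$
$O + \left(14888 - 15246\right) = - \frac{1}{8650} + \left(14888 - 15246\right) = - \frac{1}{8650} - 358 = - \frac{3096701}{8650}$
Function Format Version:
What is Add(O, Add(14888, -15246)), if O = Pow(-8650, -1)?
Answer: Rational(-3096701, 8650) ≈ -358.00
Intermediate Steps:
O = Rational(-1, 8650) ≈ -0.00011561
Add(O, Add(14888, -15246)) = Add(Rational(-1, 8650), Add(14888, -15246)) = Add(Rational(-1, 8650), -358) = Rational(-3096701, 8650)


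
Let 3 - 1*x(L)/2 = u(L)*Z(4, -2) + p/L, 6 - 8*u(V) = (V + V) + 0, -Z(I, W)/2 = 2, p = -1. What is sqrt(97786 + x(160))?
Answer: sqrt(38991205)/20 ≈ 312.21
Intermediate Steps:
Z(I, W) = -4 (Z(I, W) = -2*2 = -4)
u(V) = 3/4 - V/4 (u(V) = 3/4 - ((V + V) + 0)/8 = 3/4 - (2*V + 0)/8 = 3/4 - V/4)
x(L) = 12 - 2*L + 2/L (x(L) = 6 - 2*((3/4 - L/4)*(-4) - 1/L) = 6 - 2*((-3 + L) - 1/L) = 6 - 2*(-3 + L - 1/L) = 6 + (6 - 2*L + 2/L) = 12 - 2*L + 2/L)
sqrt(97786 + x(160)) = sqrt(97786 + (12 - 2*160 + 2/160)) = sqrt(97786 + (12 - 320 + 2*(1/160))) = sqrt(97786 + (12 - 320 + 1/80)) = sqrt(97786 - 24639/80) = sqrt(7798241/80) = sqrt(38991205)/20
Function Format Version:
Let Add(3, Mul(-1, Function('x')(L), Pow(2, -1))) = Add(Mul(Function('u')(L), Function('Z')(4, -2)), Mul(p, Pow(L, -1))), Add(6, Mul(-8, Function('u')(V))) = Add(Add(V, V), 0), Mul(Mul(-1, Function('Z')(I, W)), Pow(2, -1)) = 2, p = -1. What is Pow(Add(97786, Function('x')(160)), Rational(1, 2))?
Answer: Mul(Rational(1, 20), Pow(38991205, Rational(1, 2))) ≈ 312.21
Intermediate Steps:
Function('Z')(I, W) = -4 (Function('Z')(I, W) = Mul(-2, 2) = -4)
Function('u')(V) = Add(Rational(3, 4), Mul(Rational(-1, 4), V)) (Function('u')(V) = Add(Rational(3, 4), Mul(Rational(-1, 8), Add(Add(V, V), 0))) = Add(Rational(3, 4), Mul(Rational(-1, 8), Add(Mul(2, V), 0))) = Add(Rational(3, 4), Mul(Rational(-1, 8), Mul(2, V))) = Add(Rational(3, 4), Mul(Rational(-1, 4), V)))
Function('x')(L) = Add(12, Mul(-2, L), Mul(2, Pow(L, -1))) (Function('x')(L) = Add(6, Mul(-2, Add(Mul(Add(Rational(3, 4), Mul(Rational(-1, 4), L)), -4), Mul(-1, Pow(L, -1))))) = Add(6, Mul(-2, Add(Add(-3, L), Mul(-1, Pow(L, -1))))) = Add(6, Mul(-2, Add(-3, L, Mul(-1, Pow(L, -1))))) = Add(6, Add(6, Mul(-2, L), Mul(2, Pow(L, -1)))) = Add(12, Mul(-2, L), Mul(2, Pow(L, -1))))
Pow(Add(97786, Function('x')(160)), Rational(1, 2)) = Pow(Add(97786, Add(12, Mul(-2, 160), Mul(2, Pow(160, -1)))), Rational(1, 2)) = Pow(Add(97786, Add(12, -320, Mul(2, Rational(1, 160)))), Rational(1, 2)) = Pow(Add(97786, Add(12, -320, Rational(1, 80))), Rational(1, 2)) = Pow(Add(97786, Rational(-24639, 80)), Rational(1, 2)) = Pow(Rational(7798241, 80), Rational(1, 2)) = Mul(Rational(1, 20), Pow(38991205, Rational(1, 2)))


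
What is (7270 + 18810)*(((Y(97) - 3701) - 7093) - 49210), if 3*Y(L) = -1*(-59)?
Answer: -4693174240/3 ≈ -1.5644e+9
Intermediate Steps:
Y(L) = 59/3 (Y(L) = (-1*(-59))/3 = (1/3)*59 = 59/3)
(7270 + 18810)*(((Y(97) - 3701) - 7093) - 49210) = (7270 + 18810)*(((59/3 - 3701) - 7093) - 49210) = 26080*((-11044/3 - 7093) - 49210) = 26080*(-32323/3 - 49210) = 26080*(-179953/3) = -4693174240/3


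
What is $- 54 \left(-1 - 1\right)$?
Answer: $108$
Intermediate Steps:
$- 54 \left(-1 - 1\right) = \left(-54\right) \left(-2\right) = 108$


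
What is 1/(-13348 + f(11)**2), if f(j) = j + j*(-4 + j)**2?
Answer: 1/289152 ≈ 3.4584e-6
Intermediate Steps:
1/(-13348 + f(11)**2) = 1/(-13348 + (11*(1 + (-4 + 11)**2))**2) = 1/(-13348 + (11*(1 + 7**2))**2) = 1/(-13348 + (11*(1 + 49))**2) = 1/(-13348 + (11*50)**2) = 1/(-13348 + 550**2) = 1/(-13348 + 302500) = 1/289152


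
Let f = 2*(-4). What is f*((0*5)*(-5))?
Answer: 0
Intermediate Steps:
f = -8
f*((0*5)*(-5)) = -8*0*5*(-5) = -0*(-5) = -8*0 = 0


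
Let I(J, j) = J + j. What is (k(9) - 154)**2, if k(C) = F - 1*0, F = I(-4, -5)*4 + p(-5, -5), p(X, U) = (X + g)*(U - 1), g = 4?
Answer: 33856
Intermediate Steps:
p(X, U) = (-1 + U)*(4 + X) (p(X, U) = (X + 4)*(U - 1) = (4 + X)*(-1 + U) = (-1 + U)*(4 + X))
F = -30 (F = (-4 - 5)*4 + (-4 - 1*(-5) + 4*(-5) - 5*(-5)) = -9*4 + (-4 + 5 - 20 + 25) = -36 + 6 = -30)
k(C) = -30 (k(C) = -30 - 1*0 = -30 + 0 = -30)
(k(9) - 154)**2 = (-30 - 154)**2 = (-184)**2 = 33856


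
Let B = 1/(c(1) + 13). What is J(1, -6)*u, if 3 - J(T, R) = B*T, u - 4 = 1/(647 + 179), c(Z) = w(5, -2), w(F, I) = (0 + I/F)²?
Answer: 1589705/135877 ≈ 11.700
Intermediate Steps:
w(F, I) = I²/F² (w(F, I) = (I/F)² = I²/F²)
c(Z) = 4/25 (c(Z) = (-2)²/5² = (1/25)*4 = 4/25)
B = 25/329 (B = 1/(4/25 + 13) = 1/(329/25) = 25/329 ≈ 0.075988)
u = 3305/826 (u = 4 + 1/(647 + 179) = 4 + 1/826 = 3305/826 ≈ 4.0012)
J(T, R) = 3 - 25*T/329
J(1, -6)*u = (3 - 25/329*1)*(3305/826) = (3 - 25/329)*(3305/826) = (962/329)*(3305/826) = 1589705/135877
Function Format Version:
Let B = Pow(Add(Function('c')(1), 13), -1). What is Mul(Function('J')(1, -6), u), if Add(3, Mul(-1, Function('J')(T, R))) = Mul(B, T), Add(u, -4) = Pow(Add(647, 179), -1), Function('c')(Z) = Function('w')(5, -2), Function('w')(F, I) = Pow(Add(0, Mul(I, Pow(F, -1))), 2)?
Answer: Rational(1589705, 135877) ≈ 11.700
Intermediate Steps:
Function('w')(F, I) = Mul(Pow(F, -2), Pow(I, 2)) (Function('w')(F, I) = Pow(Mul(I, Pow(F, -1)), 2) = Mul(Pow(F, -2), Pow(I, 2)))
Function('c')(Z) = Rational(4, 25) (Function('c')(Z) = Mul(Pow(5, -2), Pow(-2, 2)) = Mul(Rational(1, 25), 4) = Rational(4, 25))
B = Rational(25, 329) (B = Pow(Add(Rational(4, 25), 13), -1) = Pow(Rational(329, 25), -1) = Rational(25, 329) ≈ 0.075988)
u = Rational(3305, 826) (u = Add(4, Pow(Add(647, 179), -1)) = Add(4, Pow(826, -1)) = Add(4, Rational(1, 826)) = Rational(3305, 826) ≈ 4.0012)
Function('J')(T, R) = Add(3, Mul(Rational(-25, 329), T)) (Function('J')(T, R) = Add(3, Mul(-1, Mul(Rational(25, 329), T))) = Add(3, Mul(Rational(-25, 329), T)))
Mul(Function('J')(1, -6), u) = Mul(Add(3, Mul(Rational(-25, 329), 1)), Rational(3305, 826)) = Mul(Add(3, Rational(-25, 329)), Rational(3305, 826)) = Mul(Rational(962, 329), Rational(3305, 826)) = Rational(1589705, 135877)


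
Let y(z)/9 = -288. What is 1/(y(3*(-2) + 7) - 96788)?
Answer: -1/99380 ≈ -1.0062e-5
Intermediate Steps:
y(z) = -2592 (y(z) = 9*(-288) = -2592)
1/(y(3*(-2) + 7) - 96788) = 1/(-2592 - 96788) = 1/(-99380) = -1/99380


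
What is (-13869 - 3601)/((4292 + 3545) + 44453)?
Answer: -1747/5229 ≈ -0.33410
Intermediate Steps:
(-13869 - 3601)/((4292 + 3545) + 44453) = -17470/(7837 + 44453) = -17470/52290 = -17470*1/52290 = -1747/5229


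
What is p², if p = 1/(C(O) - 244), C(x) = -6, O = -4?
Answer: 1/62500 ≈ 1.6000e-5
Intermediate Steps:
p = -1/250 (p = 1/(-6 - 244) = 1/(-250) = -1/250 ≈ -0.0040000)
p² = (-1/250)² = 1/62500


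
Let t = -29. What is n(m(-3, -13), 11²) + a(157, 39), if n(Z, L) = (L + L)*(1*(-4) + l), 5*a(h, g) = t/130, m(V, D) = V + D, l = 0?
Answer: -629229/650 ≈ -968.04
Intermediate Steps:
m(V, D) = D + V
a(h, g) = -29/650 (a(h, g) = (-29/130)/5 = (-29*1/130)/5 = (⅕)*(-29/130) = -29/650)
n(Z, L) = -8*L (n(Z, L) = (L + L)*(1*(-4) + 0) = (2*L)*(-4 + 0) = (2*L)*(-4) = -8*L)
n(m(-3, -13), 11²) + a(157, 39) = -8*11² - 29/650 = -8*121 - 29/650 = -968 - 29/650 = -629229/650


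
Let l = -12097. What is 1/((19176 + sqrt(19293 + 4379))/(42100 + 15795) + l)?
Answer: -40545989714905/490471407925792649 - 115790*sqrt(5918)/490471407925792649 ≈ -8.2667e-5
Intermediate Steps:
1/((19176 + sqrt(19293 + 4379))/(42100 + 15795) + l) = 1/((19176 + sqrt(19293 + 4379))/(42100 + 15795) - 12097) = 1/((19176 + sqrt(23672))/57895 - 12097) = 1/((19176 + 2*sqrt(5918))*(1/57895) - 12097) = 1/((19176/57895 + 2*sqrt(5918)/57895) - 12097) = 1/(-700336639/57895 + 2*sqrt(5918)/57895)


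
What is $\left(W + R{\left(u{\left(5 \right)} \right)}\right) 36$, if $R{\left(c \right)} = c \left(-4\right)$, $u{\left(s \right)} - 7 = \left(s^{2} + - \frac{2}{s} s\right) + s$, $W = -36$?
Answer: $-6336$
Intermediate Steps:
$u{\left(s \right)} = 5 + s + s^{2}$ ($u{\left(s \right)} = 7 + \left(\left(s^{2} + - \frac{2}{s} s\right) + s\right) = 7 + \left(\left(s^{2} - 2\right) + s\right) = 7 + \left(\left(-2 + s^{2}\right) + s\right) = 7 + \left(-2 + s + s^{2}\right) = 5 + s + s^{2}$)
$R{\left(c \right)} = - 4 c$
$\left(W + R{\left(u{\left(5 \right)} \right)}\right) 36 = \left(-36 - 4 \left(5 + 5 + 5^{2}\right)\right) 36 = \left(-36 - 4 \left(5 + 5 + 25\right)\right) 36 = \left(-36 - 140\right) 36 = \left(-176\right) 36 = -6336$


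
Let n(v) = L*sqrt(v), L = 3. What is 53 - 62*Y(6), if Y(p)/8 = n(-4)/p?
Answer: 53 - 496*I ≈ 53.0 - 496.0*I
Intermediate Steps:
n(v) = 3*sqrt(v)
Y(p) = 48*I/p (Y(p) = 8*((3*sqrt(-4))/p) = 8*((3*(2*I))/p) = 8*((6*I)/p) = 8*(6*I/p) = 48*I/p)
53 - 62*Y(6) = 53 - 2976*I/6 = 53 - 496*I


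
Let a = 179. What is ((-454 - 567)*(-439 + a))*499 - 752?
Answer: 132463788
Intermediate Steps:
((-454 - 567)*(-439 + a))*499 - 752 = ((-454 - 567)*(-439 + 179))*499 - 752 = -1021*(-260)*499 - 752 = 265460*499 - 752 = 132464540 - 752 = 132463788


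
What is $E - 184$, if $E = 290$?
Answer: $106$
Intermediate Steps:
$E - 184 = 290 - 184 = 106$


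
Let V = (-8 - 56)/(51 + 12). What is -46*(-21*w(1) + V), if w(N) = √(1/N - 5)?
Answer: 2944/63 + 1932*I ≈ 46.73 + 1932.0*I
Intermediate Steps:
V = -64/63 ≈ -1.0159
w(N) = √(-5 + 1/N) (w(N) = √(1/N - 5) = √(-5 + 1/N))
-46*(-21*w(1) + V) = -46*(-21*√(-5 + 1/1) - 64/63) = -46*(-21*√(-5 + 1) - 64/63) = -46*(-42*I - 64/63) = -46*(-64/63 - 42*I) = 2944/63 + 1932*I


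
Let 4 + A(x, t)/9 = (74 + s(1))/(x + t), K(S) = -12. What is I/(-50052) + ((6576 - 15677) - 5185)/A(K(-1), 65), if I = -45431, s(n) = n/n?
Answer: 1405677357/2285708 ≈ 614.99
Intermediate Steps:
s(n) = 1
A(x, t) = -36 + 675/(t + x) (A(x, t) = -36 + 9*((74 + 1)/(x + t)) = -36 + 9*(75/(t + x)) = -36 + 675/(t + x))
I/(-50052) + ((6576 - 15677) - 5185)/A(K(-1), 65) = -45431/(-50052) + ((6576 - 15677) - 5185)/((9*(75 - 4*65 - 4*(-12))/(65 - 12))) = -45431*(-1/50052) + (-9101 - 5185)/((9*(75 - 260 + 48)/53)) = 45431/50052 - 14286/(9*(1/53)*(-137)) = 45431/50052 - 14286/(-1233/53) = 45431/50052 - 14286*(-53/1233) = 45431/50052 + 252386/411 = 1405677357/2285708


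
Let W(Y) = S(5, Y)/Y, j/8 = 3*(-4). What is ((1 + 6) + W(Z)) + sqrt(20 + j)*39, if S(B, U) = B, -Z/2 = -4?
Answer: 61/8 + 78*I*sqrt(19) ≈ 7.625 + 339.99*I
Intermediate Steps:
Z = 8 (Z = -2*(-4) = 8)
j = -96 (j = 8*(3*(-4)) = 8*(-12) = -96)
W(Y) = 5/Y
((1 + 6) + W(Z)) + sqrt(20 + j)*39 = ((1 + 6) + 5/8) + sqrt(20 - 96)*39 = (7 + 5*(1/8)) + sqrt(-76)*39 = (7 + 5/8) + (2*I*sqrt(19))*39 = 61/8 + 78*I*sqrt(19)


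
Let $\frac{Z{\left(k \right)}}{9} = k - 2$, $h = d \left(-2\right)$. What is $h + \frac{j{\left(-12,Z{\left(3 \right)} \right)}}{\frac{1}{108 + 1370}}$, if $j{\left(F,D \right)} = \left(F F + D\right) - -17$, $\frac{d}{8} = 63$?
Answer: $250252$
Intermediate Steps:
$d = 504$ ($d = 8 \cdot 63 = 504$)
$h = -1008$ ($h = 504 \left(-2\right) = -1008$)
$Z{\left(k \right)} = -18 + 9 k$ ($Z{\left(k \right)} = 9 \left(k - 2\right) = 9 \left(-2 + k\right) = -18 + 9 k$)
$j{\left(F,D \right)} = 17 + D + F^{2}$ ($j{\left(F,D \right)} = \left(F^{2} + D\right) + 17 = \left(D + F^{2}\right) + 17 = 17 + D + F^{2}$)
$h + \frac{j{\left(-12,Z{\left(3 \right)} \right)}}{\frac{1}{108 + 1370}} = -1008 + \frac{17 + \left(-18 + 9 \cdot 3\right) + \left(-12\right)^{2}}{\frac{1}{108 + 1370}} = -1008 + \frac{17 + \left(-18 + 27\right) + 144}{\frac{1}{1478}} = -1008 + \frac{1}{\frac{1}{1478}} \left(17 + 9 + 144\right) = -1008 + 1478 \cdot 170 = -1008 + 251260 = 250252$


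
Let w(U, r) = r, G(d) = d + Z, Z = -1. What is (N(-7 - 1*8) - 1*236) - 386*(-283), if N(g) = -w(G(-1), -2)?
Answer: 109004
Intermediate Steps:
G(d) = -1 + d (G(d) = d - 1 = -1 + d)
N(g) = 2 (N(g) = -1*(-2) = 2)
(N(-7 - 1*8) - 1*236) - 386*(-283) = (2 - 1*236) - 386*(-283) = (2 - 236) + 109238 = -234 + 109238 = 109004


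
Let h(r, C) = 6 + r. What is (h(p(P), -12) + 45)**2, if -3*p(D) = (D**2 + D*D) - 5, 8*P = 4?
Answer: 11025/4 ≈ 2756.3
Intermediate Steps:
P = 1/2 (P = (1/8)*4 = 1/2 ≈ 0.50000)
p(D) = 5/3 - 2*D**2/3 (p(D) = -((D**2 + D*D) - 5)/3 = -((D**2 + D**2) - 5)/3 = -(2*D**2 - 5)/3 = -(-5 + 2*D**2)/3 = 5/3 - 2*D**2/3)
(h(p(P), -12) + 45)**2 = ((6 + (5/3 - 2*(1/2)**2/3)) + 45)**2 = ((6 + (5/3 - 2/3*1/4)) + 45)**2 = ((6 + (5/3 - 1/6)) + 45)**2 = ((6 + 3/2) + 45)**2 = (15/2 + 45)**2 = (105/2)**2 = 11025/4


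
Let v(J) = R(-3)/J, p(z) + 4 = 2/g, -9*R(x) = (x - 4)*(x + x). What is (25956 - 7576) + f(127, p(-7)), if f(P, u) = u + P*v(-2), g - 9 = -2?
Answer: 392125/21 ≈ 18673.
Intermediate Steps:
g = 7 (g = 9 - 2 = 7)
R(x) = -2*x*(-4 + x)/9 (R(x) = -(x - 4)*(x + x)/9 = -(-4 + x)*2*x/9 = -2*x*(-4 + x)/9)
p(z) = -26/7 (p(z) = -4 + 2/7 = -26/7)
v(J) = -14/(3*J) (v(J) = ((2/9)*(-3)*(4 - 1*(-3)))/J = ((2/9)*(-3)*(4 + 3))/J = ((2/9)*(-3)*7)/J = -14/(3*J))
f(P, u) = u + 7*P/3 (f(P, u) = u + P*(-14/3/(-2)) = u + P*(-14/3*(-½)) = u + P*(7/3) = u + 7*P/3)
(25956 - 7576) + f(127, p(-7)) = (25956 - 7576) + (-26/7 + (7/3)*127) = 18380 + (-26/7 + 889/3) = 18380 + 6145/21 = 392125/21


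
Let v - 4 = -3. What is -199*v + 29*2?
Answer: -141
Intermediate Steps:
v = 1 (v = 4 - 3 = 1)
-199*v + 29*2 = -199*1 + 29*2 = -199 + 58 = -141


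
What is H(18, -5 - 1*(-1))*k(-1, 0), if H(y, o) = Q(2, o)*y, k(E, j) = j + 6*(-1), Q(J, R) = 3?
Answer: -324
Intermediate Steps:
k(E, j) = -6 + j (k(E, j) = j - 6 = -6 + j)
H(y, o) = 3*y
H(18, -5 - 1*(-1))*k(-1, 0) = (3*18)*(-6 + 0) = 54*(-6) = -324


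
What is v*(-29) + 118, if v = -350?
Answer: 10268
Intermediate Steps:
v*(-29) + 118 = -350*(-29) + 118 = 10150 + 118 = 10268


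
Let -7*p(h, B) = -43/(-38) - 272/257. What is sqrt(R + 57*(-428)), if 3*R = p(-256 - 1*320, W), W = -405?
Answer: I*sqrt(1026102430029306)/205086 ≈ 156.19*I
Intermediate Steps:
p(h, B) = -715/68362 (p(h, B) = -(-43/(-38) - 272/257)/7 = -(-43*(-1/38) - 272*1/257)/7 = -(43/38 - 272/257)/7 = -1/7*715/9766 = -715/68362)
R = -715/205086 (R = (1/3)*(-715/68362) = -715/205086 ≈ -0.0034863)
sqrt(R + 57*(-428)) = sqrt(-715/205086 + 57*(-428)) = sqrt(-715/205086 - 24396) = sqrt(-5003278771/205086) = I*sqrt(1026102430029306)/205086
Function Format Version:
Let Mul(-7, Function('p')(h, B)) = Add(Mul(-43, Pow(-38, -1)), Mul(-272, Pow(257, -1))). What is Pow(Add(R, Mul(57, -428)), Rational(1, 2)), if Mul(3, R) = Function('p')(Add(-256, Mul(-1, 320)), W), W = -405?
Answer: Mul(Rational(1, 205086), I, Pow(1026102430029306, Rational(1, 2))) ≈ Mul(156.19, I)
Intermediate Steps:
Function('p')(h, B) = Rational(-715, 68362) (Function('p')(h, B) = Mul(Rational(-1, 7), Add(Mul(-43, Pow(-38, -1)), Mul(-272, Pow(257, -1)))) = Mul(Rational(-1, 7), Add(Mul(-43, Rational(-1, 38)), Mul(-272, Rational(1, 257)))) = Mul(Rational(-1, 7), Add(Rational(43, 38), Rational(-272, 257))) = Mul(Rational(-1, 7), Rational(715, 9766)) = Rational(-715, 68362))
R = Rational(-715, 205086) (R = Mul(Rational(1, 3), Rational(-715, 68362)) = Rational(-715, 205086) ≈ -0.0034863)
Pow(Add(R, Mul(57, -428)), Rational(1, 2)) = Pow(Add(Rational(-715, 205086), Mul(57, -428)), Rational(1, 2)) = Pow(Add(Rational(-715, 205086), -24396), Rational(1, 2)) = Pow(Rational(-5003278771, 205086), Rational(1, 2)) = Mul(Rational(1, 205086), I, Pow(1026102430029306, Rational(1, 2)))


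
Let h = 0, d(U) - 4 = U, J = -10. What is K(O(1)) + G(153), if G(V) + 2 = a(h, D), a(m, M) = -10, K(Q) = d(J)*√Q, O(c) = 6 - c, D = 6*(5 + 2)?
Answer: -12 - 6*√5 ≈ -25.416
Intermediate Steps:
D = 42 (D = 6*7 = 42)
d(U) = 4 + U
K(Q) = -6*√Q (K(Q) = (4 - 10)*√Q = -6*√Q)
G(V) = -12 (G(V) = -2 - 10 = -12)
K(O(1)) + G(153) = -6*√(6 - 1*1) - 12 = -6*√(6 - 1) - 12 = -6*√5 - 12 = -12 - 6*√5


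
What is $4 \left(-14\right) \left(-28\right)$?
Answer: $1568$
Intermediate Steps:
$4 \left(-14\right) \left(-28\right) = \left(-56\right) \left(-28\right) = 1568$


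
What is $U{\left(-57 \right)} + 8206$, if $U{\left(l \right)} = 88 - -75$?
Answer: $8369$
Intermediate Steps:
$U{\left(l \right)} = 163$ ($U{\left(l \right)} = 88 + 75 = 163$)
$U{\left(-57 \right)} + 8206 = 163 + 8206 = 8369$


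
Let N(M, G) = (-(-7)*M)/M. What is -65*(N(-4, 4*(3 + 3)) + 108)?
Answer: -7475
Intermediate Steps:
N(M, G) = 7 (N(M, G) = (7*M)/M = 7)
-65*(N(-4, 4*(3 + 3)) + 108) = -65*(7 + 108) = -65*115 = -7475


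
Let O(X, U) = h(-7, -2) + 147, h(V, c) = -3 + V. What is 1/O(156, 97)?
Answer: 1/137 ≈ 0.0072993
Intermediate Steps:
O(X, U) = 137 (O(X, U) = (-3 - 7) + 147 = -10 + 147 = 137)
1/O(156, 97) = 1/137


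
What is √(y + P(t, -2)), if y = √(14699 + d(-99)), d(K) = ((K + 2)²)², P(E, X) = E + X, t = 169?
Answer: √(167 + 42*√50195) ≈ 97.861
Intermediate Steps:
d(K) = (2 + K)⁴ (d(K) = ((2 + K)²)² = (2 + K)⁴)
y = 42*√50195 (y = √(14699 + (2 - 99)⁴) = √(14699 + (-97)⁴) = √(14699 + 88529281) = √88543980 = 42*√50195 ≈ 9409.8)
√(y + P(t, -2)) = √(42*√50195 + (169 - 2)) = √(42*√50195 + 167) = √(167 + 42*√50195)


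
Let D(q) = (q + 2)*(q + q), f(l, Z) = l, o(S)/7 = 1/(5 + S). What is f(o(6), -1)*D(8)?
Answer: 1120/11 ≈ 101.82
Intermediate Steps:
o(S) = 7/(5 + S)
D(q) = 2*q*(2 + q) (D(q) = (2 + q)*(2*q) = 2*q*(2 + q))
f(o(6), -1)*D(8) = (7/(5 + 6))*(2*8*(2 + 8)) = (7/11)*(2*8*10) = (7*(1/11))*160 = (7/11)*160 = 1120/11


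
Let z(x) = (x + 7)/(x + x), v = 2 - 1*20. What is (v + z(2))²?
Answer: 3969/16 ≈ 248.06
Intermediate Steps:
v = -18 (v = 2 - 20 = -18)
z(x) = (7 + x)/(2*x) (z(x) = (7 + x)/((2*x)) = (7 + x)*(1/(2*x)) = (7 + x)/(2*x))
(v + z(2))² = (-18 + (½)*(7 + 2)/2)² = (-18 + (½)*(½)*9)² = (-18 + 9/4)² = (-63/4)² = 3969/16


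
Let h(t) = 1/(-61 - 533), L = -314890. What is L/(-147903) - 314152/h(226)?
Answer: 27599630128954/147903 ≈ 1.8661e+8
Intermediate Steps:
h(t) = -1/594 (h(t) = 1/(-594) = -1/594)
L/(-147903) - 314152/h(226) = -314890/(-147903) - 314152/(-1/594) = -314890*(-1/147903) - 314152*(-594) = 314890/147903 + 186606288 = 27599630128954/147903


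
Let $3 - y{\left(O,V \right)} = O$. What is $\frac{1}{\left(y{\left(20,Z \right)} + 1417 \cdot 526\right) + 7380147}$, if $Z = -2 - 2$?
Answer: $\frac{1}{8125472} \approx 1.2307 \cdot 10^{-7}$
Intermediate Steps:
$Z = -4$
$y{\left(O,V \right)} = 3 - O$
$\frac{1}{\left(y{\left(20,Z \right)} + 1417 \cdot 526\right) + 7380147} = \frac{1}{\left(\left(3 - 20\right) + 1417 \cdot 526\right) + 7380147} = \frac{1}{\left(\left(3 - 20\right) + 745342\right) + 7380147} = \frac{1}{\left(-17 + 745342\right) + 7380147} = \frac{1}{745325 + 7380147} = \frac{1}{8125472}$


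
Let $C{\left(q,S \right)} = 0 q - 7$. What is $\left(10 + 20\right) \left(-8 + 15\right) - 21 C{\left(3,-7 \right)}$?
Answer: $357$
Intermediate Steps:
$C{\left(q,S \right)} = -7$ ($C{\left(q,S \right)} = 0 - 7 = -7$)
$\left(10 + 20\right) \left(-8 + 15\right) - 21 C{\left(3,-7 \right)} = \left(10 + 20\right) \left(-8 + 15\right) - -147 = 30 \cdot 7 + 147 = 210 + 147 = 357$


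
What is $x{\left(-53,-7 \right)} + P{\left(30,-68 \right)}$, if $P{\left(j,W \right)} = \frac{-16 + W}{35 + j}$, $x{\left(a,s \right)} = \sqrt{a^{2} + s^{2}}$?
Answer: $- \frac{84}{65} + \sqrt{2858} \approx 52.168$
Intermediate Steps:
$P{\left(j,W \right)} = \frac{-16 + W}{35 + j}$
$x{\left(-53,-7 \right)} + P{\left(30,-68 \right)} = \sqrt{\left(-53\right)^{2} + \left(-7\right)^{2}} + \frac{-16 - 68}{35 + 30} = \sqrt{2809 + 49} + \frac{1}{65} \left(-84\right) = \sqrt{2858} + \frac{1}{65} \left(-84\right) = \sqrt{2858} - \frac{84}{65} = - \frac{84}{65} + \sqrt{2858}$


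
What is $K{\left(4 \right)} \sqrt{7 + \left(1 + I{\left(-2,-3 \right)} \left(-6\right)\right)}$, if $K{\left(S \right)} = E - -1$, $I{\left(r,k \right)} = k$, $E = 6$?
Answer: $7 \sqrt{26} \approx 35.693$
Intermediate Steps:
$K{\left(S \right)} = 7$ ($K{\left(S \right)} = 6 - -1 = 6 + 1 = 7$)
$K{\left(4 \right)} \sqrt{7 + \left(1 + I{\left(-2,-3 \right)} \left(-6\right)\right)} = 7 \sqrt{7 + \left(1 - -18\right)} = 7 \sqrt{7 + \left(1 + 18\right)} = 7 \sqrt{7 + 19} = 7 \sqrt{26}$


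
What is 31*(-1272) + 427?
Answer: -39005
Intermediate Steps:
31*(-1272) + 427 = -39432 + 427 = -39005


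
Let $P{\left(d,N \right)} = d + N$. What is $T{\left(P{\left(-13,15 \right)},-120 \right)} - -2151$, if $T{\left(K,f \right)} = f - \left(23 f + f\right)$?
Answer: $4911$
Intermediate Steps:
$P{\left(d,N \right)} = N + d$
$T{\left(K,f \right)} = - 23 f$ ($T{\left(K,f \right)} = f - 24 f = - 23 f$)
$T{\left(P{\left(-13,15 \right)},-120 \right)} - -2151 = \left(-23\right) \left(-120\right) - -2151 = 2760 + 2151 = 4911$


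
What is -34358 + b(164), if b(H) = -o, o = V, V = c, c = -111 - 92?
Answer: -34155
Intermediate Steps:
c = -203
V = -203
o = -203
b(H) = 203 (b(H) = -1*(-203) = 203)
-34358 + b(164) = -34358 + 203 = -34155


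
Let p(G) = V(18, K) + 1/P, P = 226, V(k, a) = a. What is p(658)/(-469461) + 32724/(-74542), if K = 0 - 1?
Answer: -578656711119/1318128496802 ≈ -0.43900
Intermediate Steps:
K = -1
p(G) = -225/226 (p(G) = -1 + 1/226 = -225/226)
p(658)/(-469461) + 32724/(-74542) = -225/226/(-469461) + 32724/(-74542) = -225/226*(-1/469461) + 32724*(-1/74542) = 75/35366062 - 16362/37271 = -578656711119/1318128496802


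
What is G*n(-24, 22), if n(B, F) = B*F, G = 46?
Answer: -24288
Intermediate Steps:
G*n(-24, 22) = 46*(-24*22) = 46*(-528) = -24288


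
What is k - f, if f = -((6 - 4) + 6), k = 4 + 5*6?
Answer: 42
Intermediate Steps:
k = 34 (k = 4 + 30 = 34)
f = -8 (f = -(2 + 6) = -1*8 = -8)
k - f = 34 - 1*(-8) = 34 + 8 = 42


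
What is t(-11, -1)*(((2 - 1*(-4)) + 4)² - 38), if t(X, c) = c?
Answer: -62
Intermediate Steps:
t(-11, -1)*(((2 - 1*(-4)) + 4)² - 38) = -(((2 - 1*(-4)) + 4)² - 38) = -(((2 + 4) + 4)² - 38) = -((6 + 4)² - 38) = -(10² - 38) = -(100 - 38) = -1*62 = -62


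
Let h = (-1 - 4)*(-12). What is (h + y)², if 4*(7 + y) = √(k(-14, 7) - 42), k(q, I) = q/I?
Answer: (106 + I*√11)²/4 ≈ 2806.3 + 175.78*I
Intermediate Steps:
y = -7 + I*√11/2 (y = -7 + √(-14/7 - 42)/4 = -7 + √(-14*⅐ - 42)/4 = -7 + √(-2 - 42)/4 = -7 + √(-44)/4 = -7 + (2*I*√11)/4 = -7 + I*√11/2 ≈ -7.0 + 1.6583*I)
h = 60 (h = -5*(-12) = 60)
(h + y)² = (60 + (-7 + I*√11/2))² = (53 + I*√11/2)²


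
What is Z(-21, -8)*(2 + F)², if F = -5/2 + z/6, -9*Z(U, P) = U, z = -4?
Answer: 343/108 ≈ 3.1759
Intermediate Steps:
Z(U, P) = -U/9
F = -19/6 (F = -5/2 - 4/6 = -5*½ - 4*⅙ = -5/2 - ⅔ = -19/6 ≈ -3.1667)
Z(-21, -8)*(2 + F)² = (-⅑*(-21))*(2 - 19/6)² = 7*(-7/6)²/3 = (7/3)*(49/36) = 343/108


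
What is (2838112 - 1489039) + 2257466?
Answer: 3606539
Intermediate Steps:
(2838112 - 1489039) + 2257466 = 1349073 + 2257466 = 3606539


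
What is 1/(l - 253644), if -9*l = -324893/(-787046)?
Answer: -7083414/1796665785509 ≈ -3.9425e-6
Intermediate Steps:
l = -324893/7083414 (l = -(-324893)/(9*(-787046)) = -(-324893)*(-1)/(9*787046) = -⅑*324893/787046 = -324893/7083414 ≈ -0.045867)
1/(l - 253644) = 1/(-324893/7083414 - 253644) = 1/(-1796665785509/7083414) = -7083414/1796665785509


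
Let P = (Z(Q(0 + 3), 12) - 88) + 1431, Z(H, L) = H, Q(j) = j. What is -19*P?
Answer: -25574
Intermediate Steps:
P = 1346 (P = ((0 + 3) - 88) + 1431 = (3 - 88) + 1431 = -85 + 1431 = 1346)
-19*P = -19*1346 = -25574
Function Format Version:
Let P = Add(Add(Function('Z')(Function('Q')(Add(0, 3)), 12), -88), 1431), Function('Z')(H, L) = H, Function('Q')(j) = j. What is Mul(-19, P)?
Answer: -25574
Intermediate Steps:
P = 1346 (P = Add(Add(Add(0, 3), -88), 1431) = Add(Add(3, -88), 1431) = Add(-85, 1431) = 1346)
Mul(-19, P) = Mul(-19, 1346) = -25574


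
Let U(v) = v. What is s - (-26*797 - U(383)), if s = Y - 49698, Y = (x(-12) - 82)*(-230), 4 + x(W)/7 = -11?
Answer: 14417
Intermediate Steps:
x(W) = -105 (x(W) = -28 + 7*(-11) = -28 - 77 = -105)
Y = 43010 (Y = (-105 - 82)*(-230) = -187*(-230) = 43010)
s = -6688 (s = 43010 - 49698 = -6688)
s - (-26*797 - U(383)) = -6688 - (-26*797 - 1*383) = -6688 - (-20722 - 383) = -6688 - 1*(-21105) = -6688 + 21105 = 14417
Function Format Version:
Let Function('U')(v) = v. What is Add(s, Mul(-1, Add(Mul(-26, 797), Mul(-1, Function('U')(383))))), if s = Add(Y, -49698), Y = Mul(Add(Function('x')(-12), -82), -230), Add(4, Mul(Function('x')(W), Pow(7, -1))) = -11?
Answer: 14417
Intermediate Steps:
Function('x')(W) = -105 (Function('x')(W) = Add(-28, Mul(7, -11)) = Add(-28, -77) = -105)
Y = 43010 (Y = Mul(Add(-105, -82), -230) = Mul(-187, -230) = 43010)
s = -6688 (s = Add(43010, -49698) = -6688)
Add(s, Mul(-1, Add(Mul(-26, 797), Mul(-1, Function('U')(383))))) = Add(-6688, Mul(-1, Add(Mul(-26, 797), Mul(-1, 383)))) = Add(-6688, Mul(-1, Add(-20722, -383))) = Add(-6688, Mul(-1, -21105)) = Add(-6688, 21105) = 14417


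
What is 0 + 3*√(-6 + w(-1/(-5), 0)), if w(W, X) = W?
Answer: 3*I*√145/5 ≈ 7.225*I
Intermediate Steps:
0 + 3*√(-6 + w(-1/(-5), 0)) = 0 + 3*√(-6 - 1/(-5)) = 0 + 3*√(-6 - 1*(-⅕)) = 0 + 3*√(-6 + ⅕) = 0 + 3*√(-29/5) = 0 + 3*(I*√145/5) = 0 + 3*I*√145/5 = 3*I*√145/5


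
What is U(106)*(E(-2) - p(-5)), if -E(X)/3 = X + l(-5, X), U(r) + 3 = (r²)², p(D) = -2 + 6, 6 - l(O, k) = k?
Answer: -2777449246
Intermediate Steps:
l(O, k) = 6 - k
p(D) = 4
U(r) = -3 + r⁴ (U(r) = -3 + (r²)² = -3 + r⁴)
E(X) = -18 (E(X) = -3*(X + (6 - X)) = -3*6 = -18)
U(106)*(E(-2) - p(-5)) = (-3 + 106⁴)*(-18 - 1*4) = (-3 + 126247696)*(-18 - 4) = 126247693*(-22) = -2777449246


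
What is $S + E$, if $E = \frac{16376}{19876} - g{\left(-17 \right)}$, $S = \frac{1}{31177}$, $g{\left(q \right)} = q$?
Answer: $\frac{2761258328}{154918513} \approx 17.824$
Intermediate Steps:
$S = \frac{1}{31177} \approx 3.2075 \cdot 10^{-5}$
$E = \frac{88567}{4969}$ ($E = \frac{16376}{19876} - -17 = 16376 \cdot \frac{1}{19876} + 17 = \frac{4094}{4969} + 17 = \frac{88567}{4969} \approx 17.824$)
$S + E = \frac{1}{31177} + \frac{88567}{4969} = \frac{2761258328}{154918513}$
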